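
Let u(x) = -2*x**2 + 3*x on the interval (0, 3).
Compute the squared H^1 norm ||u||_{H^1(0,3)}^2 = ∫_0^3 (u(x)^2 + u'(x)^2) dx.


||u||_{H^1}^2 = 477/5

The H^1 norm (squared) on an interval (0, L) is
  ||u||_{H^1}^2 = ∫_0^L u(x)^2 dx + ∫_0^L u'(x)^2 dx.
Compute u'(x) = 3 - 4*x.
Then u(x)^2 = 4*x**4 - 12*x**3 + 9*x**2 and u'(x)^2 = 16*x**2 - 24*x + 9.
Integrate each monomial from 0 to 3 using ∫_0^3 c·x^n dx = c·3^(n+1)/(n+1):
  ∫_0^3 u(x)^2 dx = ∫_0^3 (4*x^4 - 12*x^3 + 9*x^2) dx. Term by term:
    ∫_0^3 4*x^4 dx = 972/5;  ∫_0^3 -12*x^3 dx = -243;  ∫_0^3 9*x^2 dx = 81.
  Sum: 972/5 − 243 + 81 = 162/5.
  ∫_0^3 u'(x)^2 dx = ∫_0^3 (16*x^2 - 24*x + 9) dx. Term by term:
    ∫_0^3 16*x^2 dx = 144;  ∫_0^3 -24*x dx = -108;  ∫_0^3 9 dx = 27.
  Sum: 144 − 108 + 27 = 63.
Adding: ||u||_{H^1}^2 = 162/5 + 63 = 477/5.


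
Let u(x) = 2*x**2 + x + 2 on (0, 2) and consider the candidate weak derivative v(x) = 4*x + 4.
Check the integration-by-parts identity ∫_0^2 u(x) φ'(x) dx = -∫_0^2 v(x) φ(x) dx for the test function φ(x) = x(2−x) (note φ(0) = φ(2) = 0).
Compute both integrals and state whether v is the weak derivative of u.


LHS = -20/3, RHS = -32/3. No, v is not the weak derivative of u.

u(x) = 2*x**2 + x + 2, classical derivative u'(x) = 4*x + 1.
φ(x) = x(2−x), so φ'(x) = 2 - 2*x.
Note φ(0) = φ(2) = 0, so the boundary term u·φ vanishes.
LHS = ∫_0^2 u(x) φ'(x) dx = ∫_0^2 (-4*x^3 + 2*x^2 - 2*x + 4) dx. Term by term:
  ∫_0^2 -4*x^3 dx = -16;  ∫_0^2 2*x^2 dx = 16/3;  ∫_0^2 -2*x dx = -4;
  ∫_0^2 4 dx = 8.
Sum: -16 + 16/3 − 4 + 8 = -20/3.
So LHS = -20/3.
∫_0^2 v(x) φ(x) dx = ∫_0^2 (-4*x^3 + 4*x^2 + 8*x) dx. Term by term:
  ∫_0^2 -4*x^3 dx = -16;  ∫_0^2 4*x^2 dx = 32/3;  ∫_0^2 8*x dx = 16.
Sum: -16 + 32/3 + 16 = 32/3.
So RHS = -∫_0^2 v(x) φ(x) dx = -32/3.
LHS − RHS = 4 ≠ 0, so the identity fails.
(For a valid weak derivative the identity must hold for EVERY test function, in particular this one. The failure shows v is NOT the weak derivative of u.)
Correct weak derivative would be u'(x) = 4*x + 1.


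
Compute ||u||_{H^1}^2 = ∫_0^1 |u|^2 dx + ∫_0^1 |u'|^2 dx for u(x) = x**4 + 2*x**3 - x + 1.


||u||_{H^1}^2 = 8989/630

The H^1 norm (squared) on an interval (0, L) is
  ||u||_{H^1}^2 = ∫_0^L u(x)^2 dx + ∫_0^L u'(x)^2 dx.
Compute u'(x) = 4*x**3 + 6*x**2 - 1.
Then u(x)^2 = x**8 + 4*x**7 + 4*x**6 - 2*x**5 - 2*x**4 + 4*x**3 + x**2 - 2*x + 1 and u'(x)^2 = 16*x**6 + 48*x**5 + 36*x**4 - 8*x**3 - 12*x**2 + 1.
Integrate each monomial from 0 to 1 using ∫_0^1 c·x^n dx = c·1^(n+1)/(n+1):
  ∫_0^1 u(x)^2 dx = ∫_0^1 (x^8 + 4*x^7 + 4*x^6 - 2*x^5 - 2*x^4 + 4*x^3 + x^2 - 2*x + 1) dx. Term by term:
    ∫_0^1 x^8 dx = 1/9;  ∫_0^1 4*x^7 dx = 1/2;  ∫_0^1 4*x^6 dx = 4/7;
    ∫_0^1 -2*x^5 dx = -1/3;  ∫_0^1 -2*x^4 dx = -2/5;  ∫_0^1 4*x^3 dx = 1;
    ∫_0^1 x^2 dx = 1/3;  ∫_0^1 -2*x dx = -1;  ∫_0^1 1 dx = 1.
  Sum: 1/9 + 1/2 + 4/7 − 1/3 − 2/5 + 1 + 1/3 − 1 + 1 = 1123/630.
  ∫_0^1 u'(x)^2 dx = ∫_0^1 (16*x^6 + 48*x^5 + 36*x^4 - 8*x^3 - 12*x^2 + 1) dx. Term by term:
    ∫_0^1 16*x^6 dx = 16/7;  ∫_0^1 48*x^5 dx = 8;  ∫_0^1 36*x^4 dx = 36/5;
    ∫_0^1 -8*x^3 dx = -2;  ∫_0^1 -12*x^2 dx = -4;  ∫_0^1 1 dx = 1.
  Sum: 16/7 + 8 + 36/5 − 2 − 4 + 1 = 437/35.
Adding: ||u||_{H^1}^2 = 1123/630 + 437/35 = 8989/630.


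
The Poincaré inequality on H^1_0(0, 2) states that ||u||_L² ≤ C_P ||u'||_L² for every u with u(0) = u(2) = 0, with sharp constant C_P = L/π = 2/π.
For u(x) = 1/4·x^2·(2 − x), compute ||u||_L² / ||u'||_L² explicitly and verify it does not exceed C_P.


||u||_L² / ||u'||_L² = sqrt(14)/7 < C_P = 2/π.

u(x) = 1/4·x^2·(2 − x), so u'(x) = x*(4 - 3*x)/4.
u(x) = 1/4·x^2·(2 − x) vanishes at x = 0 and x = 2, so u ∈ H^1_0(0, 2). Differentiate via the product rule and integrate the resulting polynomials term by term.
  ∫_0^2 u² dx = ∫_0^2 (x^6/16 - x^5/4 + x^4/4) dx. Term by term:
    ∫_0^2 x^6/16 dx = 8/7;  ∫_0^2 -x^5/4 dx = -8/3;  ∫_0^2 x^4/4 dx = 8/5.
  Sum: 8/7 − 8/3 + 8/5 = 8/105.
  ∫_0^2 (u')² dx = ∫_0^2 (9*x^4/16 - 3*x^3/2 + x^2) dx. Term by term:
    ∫_0^2 9*x^4/16 dx = 18/5;  ∫_0^2 -3*x^3/2 dx = -6;  ∫_0^2 x^2 dx = 8/3.
  Sum: 18/5 − 6 + 8/3 = 4/15.
∫_0^2 u² dx = 8/105, so ||u||_L² = 2*sqrt(210)/105.
∫_0^2 (u')² dx = 4/15, so ||u'||_L² = 2*sqrt(15)/15.
Ratio ||u||_L² / ||u'||_L² = sqrt(14)/7.
Sharp Poincaré constant on H^1_0(0, 2) is C_P = L/π = 2/π, achieved by sin(π/2·x).
A polynomial bump cannot attain the sharp Poincaré constant (only the first sine eigenfunction does), so the ratio is strictly less than C_P, consistent with ||u||_L² ≤ C_P ||u'||_L².


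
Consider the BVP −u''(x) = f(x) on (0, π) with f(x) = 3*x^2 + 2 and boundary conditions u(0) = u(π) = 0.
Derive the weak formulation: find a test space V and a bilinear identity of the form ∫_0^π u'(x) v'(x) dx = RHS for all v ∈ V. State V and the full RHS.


V = H^1_0(0, π) (so v(0) = v(π) = 0); weak form: ∫_0^π u'v' dx = ∫_0^π (3*x^2 + 2) v dx for all v ∈ V.

Multiply both sides by a test function v and integrate from 0 to π:
  ∫_0^π −u''(x) v(x) dx = ∫_0^π f(x) v(x) dx.
Integrate the LHS by parts once:
  ∫_0^π −u'' v dx = −[u'(x) v(x)]_0^π + ∫_0^π u'(x) v'(x) dx.
Thus ∫_0^π u'(x) v'(x) dx = ∫_0^π f(x) v(x) dx + [u'(x) v(x)]_0^π.
Choose V so that boundary terms are either known or forced to vanish.
u is Dirichlet: u(0) = u(π) = 0. Let V = H^1_0(0, π); then v(0) = v(π) = 0, and [u' v]_0^π = 0.
Weak formulation: find u (satisfying any essential BC) such that ∫_0^π u'(x) v'(x) dx = ∫_0^π f v dx for all v ∈ V.
Substituting f(x) = 3*x^2 + 2, the right-hand side is ∫_0^π (3*x^2 + 2) v dx.


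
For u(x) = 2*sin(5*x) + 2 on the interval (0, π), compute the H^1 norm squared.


||u||_{H^1(0,π)}^2 = 16/5 + 56*π

u'(x) = 10*cos(5*x).
Expand u² and (u')² and integrate term by term on (0, π), using: for integers n ≥ 1, ∫_0^π sin²(nx) dx = ∫_0^π cos²(nx) dx = π/2; for n ≠ n', ∫_0^π sin(nx)sin(n'x) dx = ∫_0^π cos(nx)cos(n'x) dx = 0; and by product-to-sum, ∫_0^π sin(nx)cos(n'x) dx = ½∫_0^π [sin((n+n')x) + sin((n−n')x)] dx, which is 0 when n+n' is even and 2n/(n²−n'²) when n+n' is odd (it need not vanish on (0, π)). For the constant mode: ∫_0^π 1 dx = π, ∫_0^π cos(nx) dx = 0, ∫_0^π sin(nx) dx = (1−(−1)^n)/n.
  u² squared terms: (2)²·∫1 dx = 4·π = 4*π;  (2)²·∫sin(5x)² dx = 4·π/2 = 2*π.
  u² cross terms: 2·(2)·(2)·∫1·sin(5x) dx = 8·(2/5) = 16/5.
  So ∫_0^π u² dx = 4*π + 2*π + 16/5 = 16/5 + 6*π.
  (u')² squared terms: (10)²·∫cos(5x)² dx = 100·π/2 = 50*π.
  So ∫_0^π (u')² dx = 50*π.
||u||_{H^1}^2 = (16/5 + 6*π) + (50*π) = 16/5 + 56*π.


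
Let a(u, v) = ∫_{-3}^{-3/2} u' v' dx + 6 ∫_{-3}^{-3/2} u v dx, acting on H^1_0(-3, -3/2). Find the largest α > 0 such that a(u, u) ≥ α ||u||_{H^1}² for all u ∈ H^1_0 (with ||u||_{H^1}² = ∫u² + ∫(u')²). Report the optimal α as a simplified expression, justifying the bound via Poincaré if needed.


α = 1

Coercivity of a(·,·) on H^1_0(-3, -3/2) means a(u, u) ≥ α ||u||_{H^1}² for every u ∈ H^1_0.
The interval has length L = 3/2, and Poincaré/coercivity depend only on L. Here a(u, u) = ∫(u')² + (6)·∫u².
Here c = 6 ≥ 1, so a(u,u) = ∫(u')² + c∫u² ≥ ∫(u')² + ∫u² = ||u||_{H^1}², i.e. α = 1 works. No larger α is possible: a(u,u) ≥ α||u||_{H^1}² means (1−α)∫(u')² ≥ (α−c)∫u², and for the modes u_n = sin(nπ(x−x₀)/L) (x₀ the left endpoint) one has ∫u_n²/∫(u_n')² = (L/(nπ))² → 0, so a(u_n,u_n)/||u_n||_{H^1}² → 1. Hence the optimal constant is α = 1.
Therefore α = 1.


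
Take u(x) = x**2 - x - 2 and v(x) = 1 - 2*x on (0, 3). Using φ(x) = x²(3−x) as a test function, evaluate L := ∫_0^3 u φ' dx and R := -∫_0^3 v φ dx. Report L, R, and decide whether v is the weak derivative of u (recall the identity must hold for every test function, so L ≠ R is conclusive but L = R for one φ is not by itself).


LHS = -351/20, RHS = 351/20. No, v is not the weak derivative of u.

u(x) = x**2 - x - 2, classical derivative u'(x) = 2*x - 1.
φ(x) = x²(3−x), so φ'(x) = 3*x*(2 - x).
Note φ(0) = φ(3) = 0, so the boundary term u·φ vanishes.
LHS = ∫_0^3 u(x) φ'(x) dx = ∫_0^3 (-3*x^4 + 9*x^3 - 12*x) dx. Term by term:
  ∫_0^3 -3*x^4 dx = -729/5;  ∫_0^3 9*x^3 dx = 729/4;  ∫_0^3 -12*x dx = -54.
Sum: -729/5 + 729/4 − 54 = -351/20.
So LHS = -351/20.
∫_0^3 v(x) φ(x) dx = ∫_0^3 (2*x^4 - 7*x^3 + 3*x^2) dx. Term by term:
  ∫_0^3 2*x^4 dx = 486/5;  ∫_0^3 -7*x^3 dx = -567/4;  ∫_0^3 3*x^2 dx = 27.
Sum: 486/5 − 567/4 + 27 = -351/20.
So RHS = -∫_0^3 v(x) φ(x) dx = 351/20.
LHS − RHS = -351/10 ≠ 0, so the identity fails.
(For a valid weak derivative the identity must hold for EVERY test function, in particular this one. The failure shows v is NOT the weak derivative of u.)
Correct weak derivative would be u'(x) = 2*x - 1.


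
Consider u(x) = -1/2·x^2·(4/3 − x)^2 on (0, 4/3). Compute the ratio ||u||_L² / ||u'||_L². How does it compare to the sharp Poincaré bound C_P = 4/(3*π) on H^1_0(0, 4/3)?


||u||_L² / ||u'||_L² = 2*sqrt(3)/9 < C_P = 4/(3*π).

u(x) = -1/2·x^2·(4/3 − x)^2, so u'(x) = 2*x*(-9*x^2 + 18*x - 8)/9.
u(x) = -1/2·x^2·(4/3 − x)^2 vanishes at x = 0 and x = 4/3, so u ∈ H^1_0(0, 4/3). Differentiate via the product rule and integrate the resulting polynomials term by term.
  ∫_0^4/3 u² dx = ∫_0^4/3 (x^8/4 - 4*x^7/3 + 8*x^6/3 - 64*x^5/27 + 64*x^4/81) dx. Term by term:
    ∫_0^4/3 x^8/4 dx = 65536/177147;  ∫_0^4/3 -4*x^7/3 dx = -32768/19683;  ∫_0^4/3 8*x^6/3 dx = 131072/45927;
    ∫_0^4/3 -64*x^5/27 dx = -131072/59049;  ∫_0^4/3 64*x^4/81 dx = 65536/98415.
  Sum: 65536/177147 − 32768/19683 + 131072/45927 − 131072/59049 + 65536/98415 = 32768/6200145.
  ∫_0^4/3 (u')² dx = ∫_0^4/3 (4*x^6 - 16*x^5 + 208*x^4/9 - 128*x^3/9 + 256*x^2/81) dx. Term by term:
    ∫_0^4/3 4*x^6 dx = 65536/15309;  ∫_0^4/3 -16*x^5 dx = -32768/2187;  ∫_0^4/3 208*x^4/9 dx = 212992/10935;
    ∫_0^4/3 -128*x^3/9 dx = -8192/729;  ∫_0^4/3 256*x^2/81 dx = 16384/6561.
  Sum: 65536/15309 − 32768/2187 + 212992/10935 − 8192/729 + 16384/6561 = 8192/229635.
∫_0^4/3 u² dx = 32768/6200145, so ||u||_L² = 128*sqrt(210)/25515.
∫_0^4/3 (u')² dx = 8192/229635, so ||u'||_L² = 64*sqrt(70)/2835.
Ratio ||u||_L² / ||u'||_L² = 2*sqrt(3)/9.
Sharp Poincaré constant on H^1_0(0, 4/3) is C_P = L/π = 4/(3*π), achieved by sin(3*π/4·x).
A polynomial bump cannot attain the sharp Poincaré constant (only the first sine eigenfunction does), so the ratio is strictly less than C_P, consistent with ||u||_L² ≤ C_P ||u'||_L².


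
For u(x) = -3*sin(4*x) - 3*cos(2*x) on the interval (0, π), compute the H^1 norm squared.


||u||_{H^1(0,π)}^2 = 99*π

u'(x) = 6*sin(2*x) - 12*cos(4*x).
Expand u² and (u')² and integrate term by term on (0, π), using: for integers n ≥ 1, ∫_0^π sin²(nx) dx = ∫_0^π cos²(nx) dx = π/2; for n ≠ n', ∫_0^π sin(nx)sin(n'x) dx = ∫_0^π cos(nx)cos(n'x) dx = 0; and by product-to-sum, ∫_0^π sin(nx)cos(n'x) dx = ½∫_0^π [sin((n+n')x) + sin((n−n')x)] dx, which is 0 when n+n' is even and 2n/(n²−n'²) when n+n' is odd (it need not vanish on (0, π)).
  u² squared terms: (-3)²·∫cos(2x)² dx = 9·π/2 = 9*π/2;  (-3)²·∫sin(4x)² dx = 9·π/2 = 9*π/2.
  u² cross terms: 2·(-3)·(-3)·∫cos(2x)·sin(4x) dx = 18·(0) = 0.
  So ∫_0^π u² dx = 9*π/2 + 9*π/2 + 0 = 9*π.
  (u')² squared terms: (-12)²·∫cos(4x)² dx = 144·π/2 = 72*π;  (6)²·∫sin(2x)² dx = 36·π/2 = 18*π.
  (u')² cross terms: 2·(-12)·(6)·∫cos(4x)·sin(2x) dx = -144·(0) = 0.
  So ∫_0^π (u')² dx = 72*π + 18*π + 0 = 90*π.
||u||_{H^1}^2 = (9*π) + (90*π) = 99*π.


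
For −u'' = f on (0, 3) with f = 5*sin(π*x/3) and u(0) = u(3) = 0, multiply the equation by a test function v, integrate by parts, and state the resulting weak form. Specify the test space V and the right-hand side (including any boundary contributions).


V = H^1_0(0, 3) (so v(0) = v(3) = 0); weak form: ∫_0^3 u'v' dx = ∫_0^3 (5*sin(π*x/3)) v dx for all v ∈ V.

Multiply both sides by a test function v and integrate from 0 to 3:
  ∫_0^3 −u''(x) v(x) dx = ∫_0^3 f(x) v(x) dx.
Integrate the LHS by parts once:
  ∫_0^3 −u'' v dx = −[u'(x) v(x)]_0^3 + ∫_0^3 u'(x) v'(x) dx.
Thus ∫_0^3 u'(x) v'(x) dx = ∫_0^3 f(x) v(x) dx + [u'(x) v(x)]_0^3.
Choose V so that boundary terms are either known or forced to vanish.
u is Dirichlet: u(0) = u(3) = 0. Let V = H^1_0(0, 3); then v(0) = v(3) = 0, and [u' v]_0^3 = 0.
Weak formulation: find u (satisfying any essential BC) such that ∫_0^3 u'(x) v'(x) dx = ∫_0^3 f v dx for all v ∈ V.
Substituting f(x) = 5*sin(π*x/3), the right-hand side is ∫_0^3 (5*sin(π*x/3)) v dx.


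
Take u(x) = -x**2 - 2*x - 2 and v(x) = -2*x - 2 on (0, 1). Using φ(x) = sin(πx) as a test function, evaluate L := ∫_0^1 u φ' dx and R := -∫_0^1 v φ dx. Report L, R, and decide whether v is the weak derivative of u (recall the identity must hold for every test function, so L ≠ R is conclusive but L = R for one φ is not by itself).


LHS = 6/π, RHS = 6/π. Yes, v = u' weakly.

u(x) = -x**2 - 2*x - 2, classical derivative u'(x) = -2*x - 2.
φ(x) = sin(πx), so φ'(x) = π*cos(π*x).
Note φ(0) = φ(1) = 0, so the boundary term u·φ vanishes.
LHS = ∫_0^1 u(x) φ'(x) dx = ∫_0^1 (-π*x^2*cos(π*x) - 2*π*x*cos(π*x) - 2*π*cos(π*x)) dx. Term by term:
  ∫_0^1 -2*π*cos(π*x) dx = 0;  ∫_0^1 -π*x^2*cos(π*x) dx = 2/π;  ∫_0^1 -2*π*x*cos(π*x) dx = 4/π.
Sum: 0 + 2/π + 4/π = 6/π.
So LHS = 6/π.
∫_0^1 v(x) φ(x) dx = ∫_0^1 (-2*x*sin(π*x) - 2*sin(π*x)) dx. Term by term:
  ∫_0^1 -2*sin(π*x) dx = -4/π;  ∫_0^1 -2*x*sin(π*x) dx = -2/π.
Sum: -4/π − 2/π = -6/π.
So RHS = -∫_0^1 v(x) φ(x) dx = 6/π.
LHS = RHS, so the identity holds for this test φ.
Moreover u is smooth here and v(x) = u'(x) = -2*x - 2 pointwise, so the identity holds for every test function. Hence v is the weak derivative of u.


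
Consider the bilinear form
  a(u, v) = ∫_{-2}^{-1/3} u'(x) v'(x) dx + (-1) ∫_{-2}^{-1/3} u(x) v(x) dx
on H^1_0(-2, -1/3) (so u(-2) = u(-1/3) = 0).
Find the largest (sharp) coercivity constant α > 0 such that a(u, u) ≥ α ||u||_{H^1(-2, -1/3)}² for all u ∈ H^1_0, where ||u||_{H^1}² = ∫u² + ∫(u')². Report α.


α = (-25 + 9*π^2)/(25 + 9*π^2)

Coercivity of a(·,·) on H^1_0(-2, -1/3) means a(u, u) ≥ α ||u||_{H^1}² for every u ∈ H^1_0.
The interval has length L = 5/3, and Poincaré/coercivity depend only on L. Here a(u, u) = ∫(u')² + (-1)·∫u².
Here c = -1 < 0 with |c| < (π/L)² = 9*π^2/25, so coercivity still holds. The condition a(u,u) ≥ α||u||_{H^1}² reads (1−α)∫(u')² ≥ (α−c)∫u². Any admissible α is ≤ 1 (rapidly oscillating u have ∫u²/∫(u')² → 0), and α = 1 would force 0 ≥ (1−c)∫u², impossible since c < 1; so 1−α > 0. By the sharp Poincaré inequality on H^1_0 of an interval of length L, ∫(u')² ≥ (π/L)²∫u² with equality for the first sine mode sin(π(x−x₀)/L) (x₀ the left endpoint), so the inequality holds for all u iff (1−α)(π/L)² ≥ α − c, i.e. α ≤ ((π/L)² + c)/((π/L)² + 1) = (1 + c(L/π)²)/(1 + (L/π)²). (Direct route, valid since c ≤ 0: Poincaré gives c∫u² ≥ c(L/π)²∫(u')², so a(u,u) ≥ (1 + c(L/π)²)∫(u')², while ||u||_{H^1}² ≤ (1 + (L/π)²)∫(u')²; dividing yields the same α.) With (π/L)² = 9*π^2/25 and c = -1, the largest admissible constant is α = ((π/L)² + c)/((π/L)² + 1).
Simplifying, α = (-25 + 9*π^2)/(25 + 9*π^2).


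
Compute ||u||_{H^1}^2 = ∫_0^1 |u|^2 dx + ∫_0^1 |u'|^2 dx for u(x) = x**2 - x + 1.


||u||_{H^1}^2 = 31/30

The H^1 norm (squared) on an interval (0, L) is
  ||u||_{H^1}^2 = ∫_0^L u(x)^2 dx + ∫_0^L u'(x)^2 dx.
Compute u'(x) = 2*x - 1.
Then u(x)^2 = x**4 - 2*x**3 + 3*x**2 - 2*x + 1 and u'(x)^2 = 4*x**2 - 4*x + 1.
Integrate each monomial from 0 to 1 using ∫_0^1 c·x^n dx = c·1^(n+1)/(n+1):
  ∫_0^1 u(x)^2 dx = ∫_0^1 (x^4 - 2*x^3 + 3*x^2 - 2*x + 1) dx. Term by term:
    ∫_0^1 x^4 dx = 1/5;  ∫_0^1 -2*x^3 dx = -1/2;  ∫_0^1 3*x^2 dx = 1;
    ∫_0^1 -2*x dx = -1;  ∫_0^1 1 dx = 1.
  Sum: 1/5 − 1/2 + 1 − 1 + 1 = 7/10.
  ∫_0^1 u'(x)^2 dx = ∫_0^1 (4*x^2 - 4*x + 1) dx. Term by term:
    ∫_0^1 4*x^2 dx = 4/3;  ∫_0^1 -4*x dx = -2;  ∫_0^1 1 dx = 1.
  Sum: 4/3 − 2 + 1 = 1/3.
Adding: ||u||_{H^1}^2 = 7/10 + 1/3 = 31/30.


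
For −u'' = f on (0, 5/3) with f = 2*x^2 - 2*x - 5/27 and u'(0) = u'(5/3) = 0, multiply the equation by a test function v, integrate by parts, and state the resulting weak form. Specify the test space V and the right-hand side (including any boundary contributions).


V = H^1(0, 5/3) (no boundary constraint on v; u is determined up to an additive constant); weak form: ∫_0^5/3 u'v' dx = ∫_0^5/3 (2*x^2 - 2*x - 5/27) v dx for all v ∈ V.

Multiply both sides by a test function v and integrate from 0 to 5/3:
  ∫_0^5/3 −u''(x) v(x) dx = ∫_0^5/3 f(x) v(x) dx.
Integrate the LHS by parts once:
  ∫_0^5/3 −u'' v dx = −[u'(x) v(x)]_0^5/3 + ∫_0^5/3 u'(x) v'(x) dx.
Thus ∫_0^5/3 u'(x) v'(x) dx = ∫_0^5/3 f(x) v(x) dx + [u'(x) v(x)]_0^5/3.
Choose V so that boundary terms are either known or forced to vanish.
u has homogeneous Neumann: u'(0) = u'(5/3) = 0. So [u' v]_0^5/3 = 0·v(5/3) − 0·v(0) = 0 for any v; take V = H^1(0, 5/3).
Weak formulation: find u (satisfying any essential BC) such that ∫_0^5/3 u'(x) v'(x) dx = ∫_0^5/3 f v dx for all v ∈ V (homogeneous Neumann, so boundary terms vanish).
Substituting f(x) = 2*x^2 - 2*x - 5/27, the right-hand side is ∫_0^5/3 (2*x^2 - 2*x - 5/27) v dx.
Compatibility check (pure Neumann): taking v ≡ 1 ∈ V gives 0 = ∫_0^5/3 f dx + (0) − (0), i.e. ∫_0^5/3 f dx must equal u'(0) − u'(5/3) = 0. Indeed ∫_0^5/3 (2*x^2 - 2*x - 5/27) dx = 0, so the data are compatible. The solution is then unique only up to an additive constant (fix it e.g. by requiring ∫_0^5/3 u dx = 0).


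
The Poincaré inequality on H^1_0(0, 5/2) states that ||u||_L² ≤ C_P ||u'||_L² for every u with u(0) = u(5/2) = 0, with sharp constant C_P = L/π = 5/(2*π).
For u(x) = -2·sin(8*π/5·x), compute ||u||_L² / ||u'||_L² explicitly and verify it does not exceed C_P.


||u||_L² / ||u'||_L² = 5/(8*π) < C_P = 5/(2*π).

u(x) = -2·sin(8*π/5·x), so u'(x) = -16*π*cos(8*π*x/5)/5.
Writing u(x) = A·sin(kπx/L) with A = -2 and k = 4, use ∫_0^L sin²(kπx/L) dx = L/2 and ∫_0^L cos²(kπx/L) dx = L/2.
u² = 4·sin²(8*π/5·x) and (u')² = 256*π^2/25·cos²(8*π/5·x), and each of sin², cos² integrates to L/2 = 5/4 over (0, 5/2).
∫_0^5/2 u² dx = 5, so ||u||_L² = sqrt(5).
∫_0^5/2 (u')² dx = 64*π^2/5, so ||u'||_L² = 8*sqrt(5)*π/5.
Ratio ||u||_L² / ||u'||_L² = 5/(8*π).
Sharp Poincaré constant on H^1_0(0, 5/2) is C_P = L/π = 5/(2*π), achieved by sin(2*π/5·x).
This is the k = 4 harmonic; the ratio L/(kπ) is strictly less than C_P = L/π, consistent with the sharp inequality ||u||_L² ≤ C_P ||u'||_L².


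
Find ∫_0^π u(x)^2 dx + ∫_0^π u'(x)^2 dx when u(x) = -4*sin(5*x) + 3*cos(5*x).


||u||_{H^1(0,π)}^2 = 325*π

u'(x) = -15*sin(5*x) - 20*cos(5*x).
Expand u² and (u')² and integrate term by term on (0, π), using: for integers n ≥ 1, ∫_0^π sin²(nx) dx = ∫_0^π cos²(nx) dx = π/2; for n ≠ n', ∫_0^π sin(nx)sin(n'x) dx = ∫_0^π cos(nx)cos(n'x) dx = 0; and by product-to-sum, ∫_0^π sin(nx)cos(n'x) dx = ½∫_0^π [sin((n+n')x) + sin((n−n')x)] dx, which is 0 when n+n' is even and 2n/(n²−n'²) when n+n' is odd (it need not vanish on (0, π)).
  u² squared terms: (-4)²·∫sin(5x)² dx = 16·π/2 = 8*π;  (3)²·∫cos(5x)² dx = 9·π/2 = 9*π/2.
  u² cross terms: 2·(-4)·(3)·∫sin(5x)·cos(5x) dx = -24·(0) = 0.
  So ∫_0^π u² dx = 8*π + 9*π/2 + 0 = 25*π/2.
  (u')² squared terms: (-20)²·∫cos(5x)² dx = 400·π/2 = 200*π;  (-15)²·∫sin(5x)² dx = 225·π/2 = 225*π/2.
  (u')² cross terms: 2·(-20)·(-15)·∫cos(5x)·sin(5x) dx = 600·(0) = 0.
  So ∫_0^π (u')² dx = 200*π + 225*π/2 + 0 = 625*π/2.
||u||_{H^1}^2 = (25*π/2) + (625*π/2) = 325*π.


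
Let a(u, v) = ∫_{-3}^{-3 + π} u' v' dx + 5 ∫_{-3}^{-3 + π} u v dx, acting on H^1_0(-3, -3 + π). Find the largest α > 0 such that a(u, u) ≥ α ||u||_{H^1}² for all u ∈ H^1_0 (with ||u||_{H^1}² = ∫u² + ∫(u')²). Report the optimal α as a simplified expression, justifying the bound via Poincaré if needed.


α = 1

Coercivity of a(·,·) on H^1_0(-3, -3 + π) means a(u, u) ≥ α ||u||_{H^1}² for every u ∈ H^1_0.
The interval has length L = π, and Poincaré/coercivity depend only on L. Here a(u, u) = ∫(u')² + (5)·∫u².
Here c = 5 ≥ 1, so a(u,u) = ∫(u')² + c∫u² ≥ ∫(u')² + ∫u² = ||u||_{H^1}², i.e. α = 1 works. No larger α is possible: a(u,u) ≥ α||u||_{H^1}² means (1−α)∫(u')² ≥ (α−c)∫u², and for the modes u_n = sin(nπ(x−x₀)/L) (x₀ the left endpoint) one has ∫u_n²/∫(u_n')² = (L/(nπ))² → 0, so a(u_n,u_n)/||u_n||_{H^1}² → 1. Hence the optimal constant is α = 1.
Therefore α = 1.


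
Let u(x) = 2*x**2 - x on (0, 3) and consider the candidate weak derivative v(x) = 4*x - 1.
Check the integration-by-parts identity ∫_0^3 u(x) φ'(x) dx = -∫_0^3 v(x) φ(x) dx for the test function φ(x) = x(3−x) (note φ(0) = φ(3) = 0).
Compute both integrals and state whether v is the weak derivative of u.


LHS = -45/2, RHS = -45/2. Yes, v = u' weakly.

u(x) = 2*x**2 - x, classical derivative u'(x) = 4*x - 1.
φ(x) = x(3−x), so φ'(x) = 3 - 2*x.
Note φ(0) = φ(3) = 0, so the boundary term u·φ vanishes.
LHS = ∫_0^3 u(x) φ'(x) dx = ∫_0^3 (-4*x^3 + 8*x^2 - 3*x) dx. Term by term:
  ∫_0^3 -4*x^3 dx = -81;  ∫_0^3 8*x^2 dx = 72;  ∫_0^3 -3*x dx = -27/2.
Sum: -81 + 72 − 27/2 = -45/2.
So LHS = -45/2.
∫_0^3 v(x) φ(x) dx = ∫_0^3 (-4*x^3 + 13*x^2 - 3*x) dx. Term by term:
  ∫_0^3 -4*x^3 dx = -81;  ∫_0^3 13*x^2 dx = 117;  ∫_0^3 -3*x dx = -27/2.
Sum: -81 + 117 − 27/2 = 45/2.
So RHS = -∫_0^3 v(x) φ(x) dx = -45/2.
LHS = RHS, so the identity holds for this test φ.
Moreover u is smooth here and v(x) = u'(x) = 4*x - 1 pointwise, so the identity holds for every test function. Hence v is the weak derivative of u.


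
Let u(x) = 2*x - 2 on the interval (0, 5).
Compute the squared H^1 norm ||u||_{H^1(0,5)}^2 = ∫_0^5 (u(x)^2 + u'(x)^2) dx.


||u||_{H^1}^2 = 320/3

The H^1 norm (squared) on an interval (0, L) is
  ||u||_{H^1}^2 = ∫_0^L u(x)^2 dx + ∫_0^L u'(x)^2 dx.
Compute u'(x) = 2.
Then u(x)^2 = 4*x**2 - 8*x + 4 and u'(x)^2 = 4.
Integrate each monomial from 0 to 5 using ∫_0^5 c·x^n dx = c·5^(n+1)/(n+1):
  ∫_0^5 u(x)^2 dx = ∫_0^5 (4*x^2 - 8*x + 4) dx. Term by term:
    ∫_0^5 4*x^2 dx = 500/3;  ∫_0^5 -8*x dx = -100;  ∫_0^5 4 dx = 20.
  Sum: 500/3 − 100 + 20 = 260/3.
  ∫_0^5 u'(x)^2 dx = ∫_0^5 (4) dx. Term by term:
    ∫_0^5 4 dx = 20.
Adding: ||u||_{H^1}^2 = 260/3 + 20 = 320/3.


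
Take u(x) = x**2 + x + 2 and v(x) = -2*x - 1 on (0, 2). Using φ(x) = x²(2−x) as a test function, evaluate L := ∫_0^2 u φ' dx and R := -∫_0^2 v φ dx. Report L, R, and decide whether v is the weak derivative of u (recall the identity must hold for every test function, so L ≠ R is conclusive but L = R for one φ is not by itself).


LHS = -68/15, RHS = 68/15. No, v is not the weak derivative of u.

u(x) = x**2 + x + 2, classical derivative u'(x) = 2*x + 1.
φ(x) = x²(2−x), so φ'(x) = x*(4 - 3*x).
Note φ(0) = φ(2) = 0, so the boundary term u·φ vanishes.
LHS = ∫_0^2 u(x) φ'(x) dx = ∫_0^2 (-3*x^4 + x^3 - 2*x^2 + 8*x) dx. Term by term:
  ∫_0^2 -3*x^4 dx = -96/5;  ∫_0^2 x^3 dx = 4;  ∫_0^2 -2*x^2 dx = -16/3;
  ∫_0^2 8*x dx = 16.
Sum: -96/5 + 4 − 16/3 + 16 = -68/15.
So LHS = -68/15.
∫_0^2 v(x) φ(x) dx = ∫_0^2 (2*x^4 - 3*x^3 - 2*x^2) dx. Term by term:
  ∫_0^2 2*x^4 dx = 64/5;  ∫_0^2 -3*x^3 dx = -12;  ∫_0^2 -2*x^2 dx = -16/3.
Sum: 64/5 − 12 − 16/3 = -68/15.
So RHS = -∫_0^2 v(x) φ(x) dx = 68/15.
LHS − RHS = -136/15 ≠ 0, so the identity fails.
(For a valid weak derivative the identity must hold for EVERY test function, in particular this one. The failure shows v is NOT the weak derivative of u.)
Correct weak derivative would be u'(x) = 2*x + 1.


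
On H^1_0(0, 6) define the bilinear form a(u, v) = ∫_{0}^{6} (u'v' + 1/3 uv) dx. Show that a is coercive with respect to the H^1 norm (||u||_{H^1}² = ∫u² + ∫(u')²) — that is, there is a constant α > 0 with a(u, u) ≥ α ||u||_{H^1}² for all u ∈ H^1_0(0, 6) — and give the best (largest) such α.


α = (π^2 + 12)/(π^2 + 36)

Coercivity of a(·,·) on H^1_0(0, 6) means a(u, u) ≥ α ||u||_{H^1}² for every u ∈ H^1_0.
The interval has length L = 6, and Poincaré/coercivity depend only on L. Here a(u, u) = ∫(u')² + (1/3)·∫u².
Here 0 < c = 1/3 < 1. The condition a(u,u) ≥ α||u||_{H^1}² reads (1−α)∫(u')² ≥ (α−c)∫u². Any admissible α is ≤ 1 (rapidly oscillating u have ∫u²/∫(u')² → 0), and α = 1 would force 0 ≥ (1−c)∫u², impossible since c < 1; so 1−α > 0. By the sharp Poincaré inequality on H^1_0 of an interval of length L, ∫(u')² ≥ (π/L)²∫u² with equality for the first sine mode sin(π(x−x₀)/L) (x₀ the left endpoint), so the inequality holds for all u iff (1−α)(π/L)² ≥ α − c, i.e. α ≤ ((π/L)² + c)/((π/L)² + 1) = (1 + c(L/π)²)/(1 + (L/π)²). With (π/L)² = π^2/36 and c = 1/3, the largest admissible constant is α = ((π/L)² + c)/((π/L)² + 1).
Simplifying, α = (π^2 + 12)/(π^2 + 36).


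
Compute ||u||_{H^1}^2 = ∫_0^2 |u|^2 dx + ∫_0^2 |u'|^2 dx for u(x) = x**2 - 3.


||u||_{H^1}^2 = 286/15

The H^1 norm (squared) on an interval (0, L) is
  ||u||_{H^1}^2 = ∫_0^L u(x)^2 dx + ∫_0^L u'(x)^2 dx.
Compute u'(x) = 2*x.
Then u(x)^2 = x**4 - 6*x**2 + 9 and u'(x)^2 = 4*x**2.
Integrate each monomial from 0 to 2 using ∫_0^2 c·x^n dx = c·2^(n+1)/(n+1):
  ∫_0^2 u(x)^2 dx = ∫_0^2 (x^4 - 6*x^2 + 9) dx. Term by term:
    ∫_0^2 x^4 dx = 32/5;  ∫_0^2 -6*x^2 dx = -16;  ∫_0^2 9 dx = 18.
  Sum: 32/5 − 16 + 18 = 42/5.
  ∫_0^2 u'(x)^2 dx = ∫_0^2 (4*x^2) dx. Term by term:
    ∫_0^2 4*x^2 dx = 32/3.
Adding: ||u||_{H^1}^2 = 42/5 + 32/3 = 286/15.


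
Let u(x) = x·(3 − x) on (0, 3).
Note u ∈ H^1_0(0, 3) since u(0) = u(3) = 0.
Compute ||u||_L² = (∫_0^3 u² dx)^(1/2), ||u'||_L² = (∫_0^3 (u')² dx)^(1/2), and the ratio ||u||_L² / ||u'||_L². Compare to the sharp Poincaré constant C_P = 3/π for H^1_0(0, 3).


||u||_L² / ||u'||_L² = 3*sqrt(10)/10 < C_P = 3/π.

u(x) = x·(3 − x), so u'(x) = 3 - 2*x.
u(x) = x·(3 − x) vanishes at x = 0 and x = 3, so u ∈ H^1_0(0, 3). Differentiate via the product rule and integrate the resulting polynomials term by term.
  ∫_0^3 u² dx = ∫_0^3 (x^4 - 6*x^3 + 9*x^2) dx. Term by term:
    ∫_0^3 x^4 dx = 243/5;  ∫_0^3 -6*x^3 dx = -243/2;  ∫_0^3 9*x^2 dx = 81.
  Sum: 243/5 − 243/2 + 81 = 81/10.
  ∫_0^3 (u')² dx = ∫_0^3 (4*x^2 - 12*x + 9) dx. Term by term:
    ∫_0^3 4*x^2 dx = 36;  ∫_0^3 -12*x dx = -54;  ∫_0^3 9 dx = 27.
  Sum: 36 − 54 + 27 = 9.
∫_0^3 u² dx = 81/10, so ||u||_L² = 9*sqrt(10)/10.
∫_0^3 (u')² dx = 9, so ||u'||_L² = 3.
Ratio ||u||_L² / ||u'||_L² = 3*sqrt(10)/10.
Sharp Poincaré constant on H^1_0(0, 3) is C_P = L/π = 3/π, achieved by sin(π/3·x).
A polynomial bump cannot attain the sharp Poincaré constant (only the first sine eigenfunction does), so the ratio is strictly less than C_P, consistent with ||u||_L² ≤ C_P ||u'||_L².


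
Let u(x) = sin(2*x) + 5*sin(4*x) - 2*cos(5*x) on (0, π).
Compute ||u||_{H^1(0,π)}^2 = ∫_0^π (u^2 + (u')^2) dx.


||u||_{H^1(0,π)}^2 = 30368/63 + 267*π

u'(x) = 10*sin(5*x) + 2*cos(2*x) + 20*cos(4*x).
Expand u² and (u')² and integrate term by term on (0, π), using: for integers n ≥ 1, ∫_0^π sin²(nx) dx = ∫_0^π cos²(nx) dx = π/2; for n ≠ n', ∫_0^π sin(nx)sin(n'x) dx = ∫_0^π cos(nx)cos(n'x) dx = 0; and by product-to-sum, ∫_0^π sin(nx)cos(n'x) dx = ½∫_0^π [sin((n+n')x) + sin((n−n')x)] dx, which is 0 when n+n' is even and 2n/(n²−n'²) when n+n' is odd (it need not vanish on (0, π)).
  u² squared terms: (-2)²·∫cos(5x)² dx = 4·π/2 = 2*π;  (5)²·∫sin(4x)² dx = 25·π/2 = 25*π/2;  (1)²·∫sin(2x)² dx = 1·π/2 = π/2.
  u² cross terms: 2·(-2)·(5)·∫cos(5x)·sin(4x) dx = -20·(-8/9) = 160/9;  2·(-2)·(1)·∫cos(5x)·sin(2x) dx = -4·(-4/21) = 16/21;  2·(5)·(1)·∫sin(4x)·sin(2x) dx = 10·(0) = 0.
  So ∫_0^π u² dx = 2*π + 25*π/2 + π/2 + 160/9 + 16/21 + 0 = 1168/63 + 15*π.
  (u')² squared terms: (2)²·∫cos(2x)² dx = 4·π/2 = 2*π;  (10)²·∫sin(5x)² dx = 100·π/2 = 50*π;  (20)²·∫cos(4x)² dx = 400·π/2 = 200*π.
  (u')² cross terms: 2·(2)·(10)·∫cos(2x)·sin(5x) dx = 40·(10/21) = 400/21;  2·(2)·(20)·∫cos(2x)·cos(4x) dx = 80·(0) = 0;  2·(10)·(20)·∫sin(5x)·cos(4x) dx = 400·(10/9) = 4000/9.
  So ∫_0^π (u')² dx = 2*π + 50*π + 200*π + 400/21 + 0 + 4000/9 = 29200/63 + 252*π.
||u||_{H^1}^2 = (1168/63 + 15*π) + (29200/63 + 252*π) = 30368/63 + 267*π.


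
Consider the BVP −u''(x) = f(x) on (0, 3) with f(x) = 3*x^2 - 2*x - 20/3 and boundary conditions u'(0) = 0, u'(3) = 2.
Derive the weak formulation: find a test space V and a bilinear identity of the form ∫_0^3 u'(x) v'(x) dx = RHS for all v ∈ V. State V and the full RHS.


V = H^1(0, 3) (v unrestricted at boundary; u is determined up to an additive constant); weak form: ∫_0^3 u'v' dx = ∫_0^3 (3*x^2 - 2*x - 20/3) v dx + 2·v(3) for all v ∈ V.

Multiply both sides by a test function v and integrate from 0 to 3:
  ∫_0^3 −u''(x) v(x) dx = ∫_0^3 f(x) v(x) dx.
Integrate the LHS by parts once:
  ∫_0^3 −u'' v dx = −[u'(x) v(x)]_0^3 + ∫_0^3 u'(x) v'(x) dx.
Thus ∫_0^3 u'(x) v'(x) dx = ∫_0^3 f(x) v(x) dx + [u'(x) v(x)]_0^3.
Choose V so that boundary terms are either known or forced to vanish.
u has inhomogeneous Neumann u'(0) = 0, u'(3) = 2. [u' v]_0^3 = (2)·v(3) − (0)·v(0) = 2·v(3). Take V = H^1(0, 3); boundary term becomes part of RHS.
Weak formulation: find u (satisfying any essential BC) such that ∫_0^3 u'(x) v'(x) dx = ∫_0^3 f v dx + 2·v(3) for all v ∈ V (Neumann data are natural BCs: they enter the RHS as boundary terms).
Substituting f(x) = 3*x^2 - 2*x - 20/3, the right-hand side is ∫_0^3 (3*x^2 - 2*x - 20/3) v dx + 2·v(3).
Compatibility check (pure Neumann): taking v ≡ 1 ∈ V gives 0 = ∫_0^3 f dx + (2) − (0), i.e. ∫_0^3 f dx must equal u'(0) − u'(3) = -2. Indeed ∫_0^3 (3*x^2 - 2*x - 20/3) dx = -2, so the data are compatible. The solution is then unique only up to an additive constant (fix it e.g. by requiring ∫_0^3 u dx = 0).


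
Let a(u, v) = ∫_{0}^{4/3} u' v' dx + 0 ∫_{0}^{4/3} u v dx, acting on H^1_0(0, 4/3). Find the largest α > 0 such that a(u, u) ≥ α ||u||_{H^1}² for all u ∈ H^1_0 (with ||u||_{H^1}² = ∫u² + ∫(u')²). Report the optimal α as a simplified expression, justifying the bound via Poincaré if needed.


α = 9*π^2/(16 + 9*π^2)

Coercivity of a(·,·) on H^1_0(0, 4/3) means a(u, u) ≥ α ||u||_{H^1}² for every u ∈ H^1_0.
The interval has length L = 4/3, and Poincaré/coercivity depend only on L. Here a(u, u) = ∫(u')² + (0)·∫u².
Here c = 0, so a(u,u) = ∫(u')² alone. The condition a(u,u) ≥ α||u||_{H^1}² reads (1−α)∫(u')² ≥ (α−c)∫u². Any admissible α is ≤ 1 (rapidly oscillating u have ∫u²/∫(u')² → 0), and α = 1 would force 0 ≥ (1−c)∫u², impossible since c < 1; so 1−α > 0. By the sharp Poincaré inequality on H^1_0 of an interval of length L, ∫(u')² ≥ (π/L)²∫u² with equality for the first sine mode sin(π(x−x₀)/L) (x₀ the left endpoint), so the inequality holds for all u iff (1−α)(π/L)² ≥ α − c, i.e. α ≤ ((π/L)² + c)/((π/L)² + 1) = (1 + c(L/π)²)/(1 + (L/π)²). (Direct route, valid since c ≤ 0: Poincaré gives c∫u² ≥ c(L/π)²∫(u')², so a(u,u) ≥ (1 + c(L/π)²)∫(u')², while ||u||_{H^1}² ≤ (1 + (L/π)²)∫(u')²; dividing yields the same α.) With (π/L)² = 9*π^2/16 and c = 0, the largest admissible constant is α = ((π/L)² + c)/((π/L)² + 1).
Simplifying, α = 9*π^2/(16 + 9*π^2).


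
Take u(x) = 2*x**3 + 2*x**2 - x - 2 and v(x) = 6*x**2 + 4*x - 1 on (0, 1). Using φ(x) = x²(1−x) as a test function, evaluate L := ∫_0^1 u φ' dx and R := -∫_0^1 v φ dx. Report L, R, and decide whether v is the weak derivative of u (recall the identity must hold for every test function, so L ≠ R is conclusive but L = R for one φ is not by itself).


LHS = -19/60, RHS = -19/60. Yes, v = u' weakly.

u(x) = 2*x**3 + 2*x**2 - x - 2, classical derivative u'(x) = 6*x**2 + 4*x - 1.
φ(x) = x²(1−x), so φ'(x) = x*(2 - 3*x).
Note φ(0) = φ(1) = 0, so the boundary term u·φ vanishes.
LHS = ∫_0^1 u(x) φ'(x) dx = ∫_0^1 (-6*x^5 - 2*x^4 + 7*x^3 + 4*x^2 - 4*x) dx. Term by term:
  ∫_0^1 -6*x^5 dx = -1;  ∫_0^1 -2*x^4 dx = -2/5;  ∫_0^1 7*x^3 dx = 7/4;
  ∫_0^1 4*x^2 dx = 4/3;  ∫_0^1 -4*x dx = -2.
Sum: -1 − 2/5 + 7/4 + 4/3 − 2 = -19/60.
So LHS = -19/60.
∫_0^1 v(x) φ(x) dx = ∫_0^1 (-6*x^5 + 2*x^4 + 5*x^3 - x^2) dx. Term by term:
  ∫_0^1 -6*x^5 dx = -1;  ∫_0^1 2*x^4 dx = 2/5;  ∫_0^1 5*x^3 dx = 5/4;
  ∫_0^1 -x^2 dx = -1/3.
Sum: -1 + 2/5 + 5/4 − 1/3 = 19/60.
So RHS = -∫_0^1 v(x) φ(x) dx = -19/60.
LHS = RHS, so the identity holds for this test φ.
Moreover u is smooth here and v(x) = u'(x) = 6*x**2 + 4*x - 1 pointwise, so the identity holds for every test function. Hence v is the weak derivative of u.


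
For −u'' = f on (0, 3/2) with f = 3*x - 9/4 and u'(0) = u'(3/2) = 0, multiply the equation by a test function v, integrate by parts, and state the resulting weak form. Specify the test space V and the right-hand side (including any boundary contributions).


V = H^1(0, 3/2) (no boundary constraint on v; u is determined up to an additive constant); weak form: ∫_0^3/2 u'v' dx = ∫_0^3/2 (3*x - 9/4) v dx for all v ∈ V.

Multiply both sides by a test function v and integrate from 0 to 3/2:
  ∫_0^3/2 −u''(x) v(x) dx = ∫_0^3/2 f(x) v(x) dx.
Integrate the LHS by parts once:
  ∫_0^3/2 −u'' v dx = −[u'(x) v(x)]_0^3/2 + ∫_0^3/2 u'(x) v'(x) dx.
Thus ∫_0^3/2 u'(x) v'(x) dx = ∫_0^3/2 f(x) v(x) dx + [u'(x) v(x)]_0^3/2.
Choose V so that boundary terms are either known or forced to vanish.
u has homogeneous Neumann: u'(0) = u'(3/2) = 0. So [u' v]_0^3/2 = 0·v(3/2) − 0·v(0) = 0 for any v; take V = H^1(0, 3/2).
Weak formulation: find u (satisfying any essential BC) such that ∫_0^3/2 u'(x) v'(x) dx = ∫_0^3/2 f v dx for all v ∈ V (homogeneous Neumann, so boundary terms vanish).
Substituting f(x) = 3*x - 9/4, the right-hand side is ∫_0^3/2 (3*x - 9/4) v dx.
Compatibility check (pure Neumann): taking v ≡ 1 ∈ V gives 0 = ∫_0^3/2 f dx + (0) − (0), i.e. ∫_0^3/2 f dx must equal u'(0) − u'(3/2) = 0. Indeed ∫_0^3/2 (3*x - 9/4) dx = 0, so the data are compatible. The solution is then unique only up to an additive constant (fix it e.g. by requiring ∫_0^3/2 u dx = 0).


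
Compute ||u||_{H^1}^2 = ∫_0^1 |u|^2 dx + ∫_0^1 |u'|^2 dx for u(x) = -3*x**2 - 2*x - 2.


||u||_{H^1}^2 = 692/15

The H^1 norm (squared) on an interval (0, L) is
  ||u||_{H^1}^2 = ∫_0^L u(x)^2 dx + ∫_0^L u'(x)^2 dx.
Compute u'(x) = -6*x - 2.
Then u(x)^2 = 9*x**4 + 12*x**3 + 16*x**2 + 8*x + 4 and u'(x)^2 = 36*x**2 + 24*x + 4.
Integrate each monomial from 0 to 1 using ∫_0^1 c·x^n dx = c·1^(n+1)/(n+1):
  ∫_0^1 u(x)^2 dx = ∫_0^1 (9*x^4 + 12*x^3 + 16*x^2 + 8*x + 4) dx. Term by term:
    ∫_0^1 9*x^4 dx = 9/5;  ∫_0^1 12*x^3 dx = 3;  ∫_0^1 16*x^2 dx = 16/3;
    ∫_0^1 8*x dx = 4;  ∫_0^1 4 dx = 4.
  Sum: 9/5 + 3 + 16/3 + 4 + 4 = 272/15.
  ∫_0^1 u'(x)^2 dx = ∫_0^1 (36*x^2 + 24*x + 4) dx. Term by term:
    ∫_0^1 36*x^2 dx = 12;  ∫_0^1 24*x dx = 12;  ∫_0^1 4 dx = 4.
  Sum: 12 + 12 + 4 = 28.
Adding: ||u||_{H^1}^2 = 272/15 + 28 = 692/15.


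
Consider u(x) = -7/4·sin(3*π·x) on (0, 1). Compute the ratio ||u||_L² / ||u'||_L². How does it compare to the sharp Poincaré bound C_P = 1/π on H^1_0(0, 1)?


||u||_L² / ||u'||_L² = 1/(3*π) < C_P = 1/π.

u(x) = -7/4·sin(3*π·x), so u'(x) = -21*π*cos(3*π*x)/4.
Writing u(x) = A·sin(kπx/L) with A = -7/4 and k = 3, use ∫_0^L sin²(kπx/L) dx = L/2 and ∫_0^L cos²(kπx/L) dx = L/2.
u² = 49/16·sin²(3*π·x) and (u')² = 441*π^2/16·cos²(3*π·x), and each of sin², cos² integrates to L/2 = 1/2 over (0, 1).
∫_0^1 u² dx = 49/32, so ||u||_L² = 7*sqrt(2)/8.
∫_0^1 (u')² dx = 441*π^2/32, so ||u'||_L² = 21*sqrt(2)*π/8.
Ratio ||u||_L² / ||u'||_L² = 1/(3*π).
Sharp Poincaré constant on H^1_0(0, 1) is C_P = L/π = 1/π, achieved by sin(π·x).
This is the k = 3 harmonic; the ratio L/(kπ) is strictly less than C_P = L/π, consistent with the sharp inequality ||u||_L² ≤ C_P ||u'||_L².


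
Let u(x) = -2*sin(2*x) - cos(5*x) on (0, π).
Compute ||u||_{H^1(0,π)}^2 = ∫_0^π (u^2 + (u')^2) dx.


||u||_{H^1(0,π)}^2 = -416/21 + 23*π

u'(x) = 5*sin(5*x) - 4*cos(2*x).
Expand u² and (u')² and integrate term by term on (0, π), using: for integers n ≥ 1, ∫_0^π sin²(nx) dx = ∫_0^π cos²(nx) dx = π/2; for n ≠ n', ∫_0^π sin(nx)sin(n'x) dx = ∫_0^π cos(nx)cos(n'x) dx = 0; and by product-to-sum, ∫_0^π sin(nx)cos(n'x) dx = ½∫_0^π [sin((n+n')x) + sin((n−n')x)] dx, which is 0 when n+n' is even and 2n/(n²−n'²) when n+n' is odd (it need not vanish on (0, π)).
  u² squared terms: (-1)²·∫cos(5x)² dx = 1·π/2 = π/2;  (-2)²·∫sin(2x)² dx = 4·π/2 = 2*π.
  u² cross terms: 2·(-1)·(-2)·∫cos(5x)·sin(2x) dx = 4·(-4/21) = -16/21.
  So ∫_0^π u² dx = π/2 + 2*π − 16/21 = -16/21 + 5*π/2.
  (u')² squared terms: (-4)²·∫cos(2x)² dx = 16·π/2 = 8*π;  (5)²·∫sin(5x)² dx = 25·π/2 = 25*π/2.
  (u')² cross terms: 2·(-4)·(5)·∫cos(2x)·sin(5x) dx = -40·(10/21) = -400/21.
  So ∫_0^π (u')² dx = 8*π + 25*π/2 − 400/21 = -400/21 + 41*π/2.
||u||_{H^1}^2 = (-16/21 + 5*π/2) + (-400/21 + 41*π/2) = -416/21 + 23*π.


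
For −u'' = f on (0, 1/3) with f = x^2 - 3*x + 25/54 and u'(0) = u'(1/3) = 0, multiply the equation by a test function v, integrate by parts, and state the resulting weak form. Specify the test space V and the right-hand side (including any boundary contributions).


V = H^1(0, 1/3) (no boundary constraint on v; u is determined up to an additive constant); weak form: ∫_0^1/3 u'v' dx = ∫_0^1/3 (x^2 - 3*x + 25/54) v dx for all v ∈ V.

Multiply both sides by a test function v and integrate from 0 to 1/3:
  ∫_0^1/3 −u''(x) v(x) dx = ∫_0^1/3 f(x) v(x) dx.
Integrate the LHS by parts once:
  ∫_0^1/3 −u'' v dx = −[u'(x) v(x)]_0^1/3 + ∫_0^1/3 u'(x) v'(x) dx.
Thus ∫_0^1/3 u'(x) v'(x) dx = ∫_0^1/3 f(x) v(x) dx + [u'(x) v(x)]_0^1/3.
Choose V so that boundary terms are either known or forced to vanish.
u has homogeneous Neumann: u'(0) = u'(1/3) = 0. So [u' v]_0^1/3 = 0·v(1/3) − 0·v(0) = 0 for any v; take V = H^1(0, 1/3).
Weak formulation: find u (satisfying any essential BC) such that ∫_0^1/3 u'(x) v'(x) dx = ∫_0^1/3 f v dx for all v ∈ V (homogeneous Neumann, so boundary terms vanish).
Substituting f(x) = x^2 - 3*x + 25/54, the right-hand side is ∫_0^1/3 (x^2 - 3*x + 25/54) v dx.
Compatibility check (pure Neumann): taking v ≡ 1 ∈ V gives 0 = ∫_0^1/3 f dx + (0) − (0), i.e. ∫_0^1/3 f dx must equal u'(0) − u'(1/3) = 0. Indeed ∫_0^1/3 (x^2 - 3*x + 25/54) dx = 0, so the data are compatible. The solution is then unique only up to an additive constant (fix it e.g. by requiring ∫_0^1/3 u dx = 0).


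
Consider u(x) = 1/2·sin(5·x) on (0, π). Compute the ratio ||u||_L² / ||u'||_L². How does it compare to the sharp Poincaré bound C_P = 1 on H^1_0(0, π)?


||u||_L² / ||u'||_L² = 1/5 < C_P = 1.

u(x) = 1/2·sin(5·x), so u'(x) = 5*cos(5*x)/2.
Writing u(x) = A·sin(kπx/L) with A = 1/2 and k = 5, use ∫_0^L sin²(kπx/L) dx = L/2 and ∫_0^L cos²(kπx/L) dx = L/2.
u² = 1/4·sin²(5·x) and (u')² = 25/4·cos²(5·x), and each of sin², cos² integrates to L/2 = π/2 over (0, π).
∫_0^π u² dx = π/8, so ||u||_L² = sqrt(2)*sqrt(π)/4.
∫_0^π (u')² dx = 25*π/8, so ||u'||_L² = 5*sqrt(2)*sqrt(π)/4.
Ratio ||u||_L² / ||u'||_L² = 1/5.
Sharp Poincaré constant on H^1_0(0, π) is C_P = L/π = 1, achieved by sin(x).
This is the k = 5 harmonic; the ratio L/(kπ) is strictly less than C_P = L/π, consistent with the sharp inequality ||u||_L² ≤ C_P ||u'||_L².
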